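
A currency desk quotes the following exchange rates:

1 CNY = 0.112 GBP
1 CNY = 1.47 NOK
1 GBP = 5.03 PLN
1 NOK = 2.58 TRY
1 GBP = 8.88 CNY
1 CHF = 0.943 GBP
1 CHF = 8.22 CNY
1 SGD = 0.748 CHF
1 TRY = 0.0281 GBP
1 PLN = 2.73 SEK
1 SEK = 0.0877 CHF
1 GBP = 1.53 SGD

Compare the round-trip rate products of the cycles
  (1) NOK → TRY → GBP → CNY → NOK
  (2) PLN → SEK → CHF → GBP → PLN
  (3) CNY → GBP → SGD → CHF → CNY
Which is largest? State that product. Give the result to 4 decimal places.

(1) 2.58 × 0.0281 × 8.88 × 1.47 = 0.94636
(2) 2.73 × 0.0877 × 0.943 × 5.03 = 1.13564
(3) 0.112 × 1.53 × 0.748 × 8.22 = 1.05362
Highest is cycle (2) at 1.1356 (>1, arbitrage).

1.1356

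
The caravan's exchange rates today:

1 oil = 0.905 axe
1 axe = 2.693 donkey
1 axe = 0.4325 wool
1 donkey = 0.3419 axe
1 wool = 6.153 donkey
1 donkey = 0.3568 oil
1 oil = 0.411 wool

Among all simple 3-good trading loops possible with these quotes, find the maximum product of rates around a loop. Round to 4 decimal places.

axe→wool→donkey→axe: 0.4325 × 6.153 × 0.3419 = 0.90985
wool→donkey→oil→wool: 6.153 × 0.3568 × 0.411 = 0.90231
axe→donkey→oil→axe: 2.693 × 0.3568 × 0.905 = 0.86958
Maximum is axe→wool→donkey→axe at 0.9099; no arbitrage — every cycle loses value.

0.9099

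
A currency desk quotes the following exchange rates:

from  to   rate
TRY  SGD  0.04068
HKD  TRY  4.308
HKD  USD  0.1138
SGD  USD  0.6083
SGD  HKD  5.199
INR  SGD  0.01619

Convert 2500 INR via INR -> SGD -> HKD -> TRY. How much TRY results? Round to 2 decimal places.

906.53

2500 INR × 0.01619 = 40.475 SGD
40.475 SGD × 5.199 = 210.429525 HKD
210.429525 HKD × 4.308 = 906.5303937 TRY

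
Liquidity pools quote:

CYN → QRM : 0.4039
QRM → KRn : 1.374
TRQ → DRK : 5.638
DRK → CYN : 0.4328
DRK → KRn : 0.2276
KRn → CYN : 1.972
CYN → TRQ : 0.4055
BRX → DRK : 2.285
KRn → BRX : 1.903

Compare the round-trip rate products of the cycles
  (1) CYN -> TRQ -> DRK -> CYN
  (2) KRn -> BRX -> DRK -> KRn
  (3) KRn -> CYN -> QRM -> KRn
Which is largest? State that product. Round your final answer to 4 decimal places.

1.0944

(1) 0.4055 × 5.638 × 0.4328 = 0.98947
(2) 1.903 × 2.285 × 0.2276 = 0.98969
(3) 1.972 × 0.4039 × 1.374 = 1.09438
Highest is cycle (3) at 1.0944 (>1, arbitrage).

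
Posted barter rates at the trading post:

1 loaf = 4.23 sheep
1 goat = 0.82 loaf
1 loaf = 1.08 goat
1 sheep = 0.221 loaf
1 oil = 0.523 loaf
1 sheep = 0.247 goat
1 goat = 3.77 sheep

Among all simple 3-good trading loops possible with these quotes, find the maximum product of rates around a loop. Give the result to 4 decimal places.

loaf→goat→sheep→loaf: 1.08 × 3.77 × 0.221 = 0.89982
loaf→sheep→goat→loaf: 4.23 × 0.247 × 0.82 = 0.85674
Maximum is loaf→goat→sheep→loaf at 0.8998; no arbitrage — every cycle loses value.

0.8998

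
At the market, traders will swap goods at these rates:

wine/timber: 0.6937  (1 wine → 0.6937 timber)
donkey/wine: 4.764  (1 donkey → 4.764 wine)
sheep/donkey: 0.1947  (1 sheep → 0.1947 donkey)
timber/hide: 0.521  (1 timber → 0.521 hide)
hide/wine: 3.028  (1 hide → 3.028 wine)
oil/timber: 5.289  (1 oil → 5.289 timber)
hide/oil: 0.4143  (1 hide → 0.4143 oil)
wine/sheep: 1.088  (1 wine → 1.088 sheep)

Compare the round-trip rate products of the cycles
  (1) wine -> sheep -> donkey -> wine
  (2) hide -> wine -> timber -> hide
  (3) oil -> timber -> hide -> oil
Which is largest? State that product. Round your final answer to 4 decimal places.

1.1416

(1) 1.088 × 0.1947 × 4.764 = 1.00918
(2) 3.028 × 0.6937 × 0.521 = 1.09437
(3) 5.289 × 0.521 × 0.4143 = 1.14163
Highest is cycle (3) at 1.1416 (>1, arbitrage).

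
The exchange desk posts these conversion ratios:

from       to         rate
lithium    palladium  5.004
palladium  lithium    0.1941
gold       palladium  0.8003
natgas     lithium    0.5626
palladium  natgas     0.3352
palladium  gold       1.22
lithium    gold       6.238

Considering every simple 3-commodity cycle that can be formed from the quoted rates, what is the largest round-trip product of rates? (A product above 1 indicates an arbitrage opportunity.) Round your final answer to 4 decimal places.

lithium→gold→palladium→lithium: 6.238 × 0.8003 × 0.1941 = 0.96900
lithium→palladium→natgas→lithium: 5.004 × 0.3352 × 0.5626 = 0.94367
Maximum is lithium→gold→palladium→lithium at 0.9690; no arbitrage — every cycle loses value.

0.9690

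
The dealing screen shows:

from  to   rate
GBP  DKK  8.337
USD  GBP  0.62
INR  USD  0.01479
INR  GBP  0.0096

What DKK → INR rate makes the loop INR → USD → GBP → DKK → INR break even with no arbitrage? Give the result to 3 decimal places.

13.081

Known legs of the cycle: 0.01479 × 0.62 × 8.337 = 0.0764486226
For no arbitrage the full-cycle product must be 1, so the missing rate is 1 / 0.0764486226 ≈ 13.08068.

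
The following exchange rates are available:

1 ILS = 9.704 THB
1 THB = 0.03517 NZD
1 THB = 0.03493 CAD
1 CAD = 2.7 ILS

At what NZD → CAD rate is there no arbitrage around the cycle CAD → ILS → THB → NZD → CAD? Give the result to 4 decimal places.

1.0852

Known legs of the cycle: 2.7 × 9.704 × 0.03517 = 0.921482136
For no arbitrage the full-cycle product must be 1, so the missing rate is 1 / 0.921482136 ≈ 1.085208.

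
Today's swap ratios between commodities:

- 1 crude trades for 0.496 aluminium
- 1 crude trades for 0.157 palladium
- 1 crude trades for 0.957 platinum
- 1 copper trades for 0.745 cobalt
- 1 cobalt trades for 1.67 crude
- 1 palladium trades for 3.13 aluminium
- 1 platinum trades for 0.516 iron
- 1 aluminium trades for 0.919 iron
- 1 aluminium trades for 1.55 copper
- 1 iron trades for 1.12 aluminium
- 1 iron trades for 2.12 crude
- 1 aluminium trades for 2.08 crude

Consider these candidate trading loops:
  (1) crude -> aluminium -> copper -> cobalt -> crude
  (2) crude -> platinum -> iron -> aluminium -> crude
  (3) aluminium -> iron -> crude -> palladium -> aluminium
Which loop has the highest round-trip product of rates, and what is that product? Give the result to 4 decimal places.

1.1504

(1) 0.496 × 1.55 × 0.745 × 1.67 = 0.95650
(2) 0.957 × 0.516 × 1.12 × 2.08 = 1.15038
(3) 0.919 × 2.12 × 0.157 × 3.13 = 0.95740
Highest is cycle (2) at 1.1504 (>1, arbitrage).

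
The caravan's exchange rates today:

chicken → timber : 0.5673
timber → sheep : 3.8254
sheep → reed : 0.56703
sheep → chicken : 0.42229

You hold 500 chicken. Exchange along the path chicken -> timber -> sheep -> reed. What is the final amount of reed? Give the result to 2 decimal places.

615.27

500 chicken × 0.5673 = 283.65 timber
283.65 timber × 3.8254 = 1085.07471 sheep
1085.07471 sheep × 0.56703 = 615.2699128113 reed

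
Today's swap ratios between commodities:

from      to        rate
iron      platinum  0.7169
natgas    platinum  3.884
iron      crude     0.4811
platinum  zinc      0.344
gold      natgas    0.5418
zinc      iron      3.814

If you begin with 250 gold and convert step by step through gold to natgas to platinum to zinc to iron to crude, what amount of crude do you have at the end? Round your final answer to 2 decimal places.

250 gold × 0.5418 = 135.45 natgas
135.45 natgas × 3.884 = 526.0878 platinum
526.0878 platinum × 0.344 = 180.9742032 zinc
180.9742032 zinc × 3.814 = 690.2356110048 iron
690.2356110048 iron × 0.4811 = 332.07235245440928 crude

332.07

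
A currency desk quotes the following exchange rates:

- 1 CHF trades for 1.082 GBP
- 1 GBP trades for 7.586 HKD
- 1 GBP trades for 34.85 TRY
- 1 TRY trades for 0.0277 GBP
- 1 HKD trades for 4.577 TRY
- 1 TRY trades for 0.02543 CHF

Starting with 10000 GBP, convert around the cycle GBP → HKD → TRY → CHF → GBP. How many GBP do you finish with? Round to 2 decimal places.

9553.61

10000 GBP × 7.586 = 75860 HKD
75860 HKD × 4.577 = 347211.22 TRY
347211.22 TRY × 0.02543 = 8829.5813246 CHF
8829.5813246 CHF × 1.082 = 9553.6069932172 GBP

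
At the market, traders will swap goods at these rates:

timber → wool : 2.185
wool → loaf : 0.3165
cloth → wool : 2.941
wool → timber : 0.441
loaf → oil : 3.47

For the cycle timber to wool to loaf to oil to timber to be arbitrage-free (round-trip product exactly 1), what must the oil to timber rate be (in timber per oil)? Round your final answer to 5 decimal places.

Known legs of the cycle: 2.185 × 0.3165 × 3.47 = 2.399687175
For no arbitrage the full-cycle product must be 1, so the missing rate is 1 / 2.399687175 ≈ 0.4167210.

0.41672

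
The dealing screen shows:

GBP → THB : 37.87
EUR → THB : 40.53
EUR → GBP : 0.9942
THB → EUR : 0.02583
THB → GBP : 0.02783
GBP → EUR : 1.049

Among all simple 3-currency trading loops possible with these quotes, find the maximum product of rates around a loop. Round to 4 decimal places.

EUR→THB→GBP→EUR: 40.53 × 0.02783 × 1.049 = 1.18322
EUR→GBP→THB→EUR: 0.9942 × 37.87 × 0.02583 = 0.97251
Maximum is EUR→THB→GBP→EUR at 1.1832; arbitrage exists.

1.1832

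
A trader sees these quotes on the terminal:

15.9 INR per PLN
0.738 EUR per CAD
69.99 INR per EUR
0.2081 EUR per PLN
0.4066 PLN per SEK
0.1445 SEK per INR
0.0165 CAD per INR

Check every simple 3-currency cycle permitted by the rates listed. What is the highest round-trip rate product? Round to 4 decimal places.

INR→SEK→PLN→INR: 0.1445 × 0.4066 × 15.9 = 0.93418
EUR→INR→CAD→EUR: 69.99 × 0.0165 × 0.738 = 0.85227
Maximum is INR→SEK→PLN→INR at 0.9342; no arbitrage — every cycle loses value.

0.9342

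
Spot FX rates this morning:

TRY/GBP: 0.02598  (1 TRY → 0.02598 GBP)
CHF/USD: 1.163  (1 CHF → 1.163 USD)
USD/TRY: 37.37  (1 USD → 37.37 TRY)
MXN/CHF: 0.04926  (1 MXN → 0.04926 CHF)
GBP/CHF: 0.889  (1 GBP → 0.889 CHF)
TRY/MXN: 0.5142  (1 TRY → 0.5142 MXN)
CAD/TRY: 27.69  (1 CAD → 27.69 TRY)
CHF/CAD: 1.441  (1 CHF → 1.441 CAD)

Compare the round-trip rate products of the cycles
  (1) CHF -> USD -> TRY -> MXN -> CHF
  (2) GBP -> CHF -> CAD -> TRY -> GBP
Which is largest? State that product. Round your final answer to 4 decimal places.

1.1009

(1) 1.163 × 37.37 × 0.5142 × 0.04926 = 1.10085
(2) 0.889 × 1.441 × 27.69 × 0.02598 = 0.92157
Highest is cycle (1) at 1.1009 (>1, arbitrage).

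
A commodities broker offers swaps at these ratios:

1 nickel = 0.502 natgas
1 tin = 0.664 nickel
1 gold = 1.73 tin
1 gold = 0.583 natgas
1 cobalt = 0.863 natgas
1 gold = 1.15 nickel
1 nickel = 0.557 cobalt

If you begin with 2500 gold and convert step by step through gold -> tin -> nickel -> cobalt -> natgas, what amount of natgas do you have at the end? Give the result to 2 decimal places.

2500 gold × 1.73 = 4325 tin
4325 tin × 0.664 = 2871.8 nickel
2871.8 nickel × 0.557 = 1599.5926 cobalt
1599.5926 cobalt × 0.863 = 1380.4484138 natgas

1380.45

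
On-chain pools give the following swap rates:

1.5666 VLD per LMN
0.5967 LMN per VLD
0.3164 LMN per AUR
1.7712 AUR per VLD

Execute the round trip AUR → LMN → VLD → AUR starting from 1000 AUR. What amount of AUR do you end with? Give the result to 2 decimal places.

1000 AUR × 0.3164 = 316.4 LMN
316.4 LMN × 1.5666 = 495.67224 VLD
495.67224 VLD × 1.7712 = 877.934671488 AUR

877.93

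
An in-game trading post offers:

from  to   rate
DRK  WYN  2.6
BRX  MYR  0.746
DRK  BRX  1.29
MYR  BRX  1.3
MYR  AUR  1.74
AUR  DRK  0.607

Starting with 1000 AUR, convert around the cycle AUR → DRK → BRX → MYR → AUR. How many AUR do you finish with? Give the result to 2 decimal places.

1016.40

1000 AUR × 0.607 = 607 DRK
607 DRK × 1.29 = 783.03 BRX
783.03 BRX × 0.746 = 584.14038 MYR
584.14038 MYR × 1.74 = 1016.4042612 AUR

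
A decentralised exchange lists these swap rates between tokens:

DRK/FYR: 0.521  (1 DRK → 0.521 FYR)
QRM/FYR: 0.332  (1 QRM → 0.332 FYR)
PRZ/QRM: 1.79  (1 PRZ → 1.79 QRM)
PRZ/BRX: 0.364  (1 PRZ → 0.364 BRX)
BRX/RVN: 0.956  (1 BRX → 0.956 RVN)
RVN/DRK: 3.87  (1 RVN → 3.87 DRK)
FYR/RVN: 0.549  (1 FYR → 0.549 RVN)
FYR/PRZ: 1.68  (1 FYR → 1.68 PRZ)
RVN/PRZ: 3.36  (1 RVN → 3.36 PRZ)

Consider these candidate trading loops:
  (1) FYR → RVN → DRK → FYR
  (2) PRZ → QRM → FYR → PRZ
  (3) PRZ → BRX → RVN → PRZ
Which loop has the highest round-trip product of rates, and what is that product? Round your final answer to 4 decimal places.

(1) 0.549 × 3.87 × 0.521 = 1.10693
(2) 1.79 × 0.332 × 1.68 = 0.99839
(3) 0.364 × 0.956 × 3.36 = 1.16923
Highest is cycle (3) at 1.1692 (>1, arbitrage).

1.1692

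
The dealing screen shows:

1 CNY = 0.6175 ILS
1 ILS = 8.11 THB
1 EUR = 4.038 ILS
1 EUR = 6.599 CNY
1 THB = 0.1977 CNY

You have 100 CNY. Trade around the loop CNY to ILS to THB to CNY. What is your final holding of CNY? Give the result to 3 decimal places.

99.007

100 CNY × 0.6175 = 61.75 ILS
61.75 ILS × 8.11 = 500.7925 THB
500.7925 THB × 0.1977 = 99.00667725 CNY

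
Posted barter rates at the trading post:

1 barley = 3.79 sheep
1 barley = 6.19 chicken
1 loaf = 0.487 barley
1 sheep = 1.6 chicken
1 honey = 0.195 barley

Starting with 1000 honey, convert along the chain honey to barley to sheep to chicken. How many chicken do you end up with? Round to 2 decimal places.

1182.48

1000 honey × 0.195 = 195 barley
195 barley × 3.79 = 739.05 sheep
739.05 sheep × 1.6 = 1182.48 chicken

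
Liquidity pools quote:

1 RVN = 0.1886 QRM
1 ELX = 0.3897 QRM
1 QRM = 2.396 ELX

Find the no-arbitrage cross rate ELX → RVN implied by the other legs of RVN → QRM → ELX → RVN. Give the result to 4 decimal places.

Known legs of the cycle: 0.1886 × 2.396 = 0.4518856
For no arbitrage the full-cycle product must be 1, so the missing rate is 1 / 0.4518856 ≈ 2.212949.

2.2129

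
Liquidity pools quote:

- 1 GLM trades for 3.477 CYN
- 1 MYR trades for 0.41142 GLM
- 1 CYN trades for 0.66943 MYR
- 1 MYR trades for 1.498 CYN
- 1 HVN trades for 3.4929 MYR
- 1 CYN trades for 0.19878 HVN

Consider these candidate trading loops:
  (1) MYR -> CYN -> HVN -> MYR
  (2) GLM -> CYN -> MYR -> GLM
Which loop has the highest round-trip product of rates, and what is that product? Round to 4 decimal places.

(1) 1.498 × 0.19878 × 3.4929 = 1.04009
(2) 3.477 × 0.66943 × 0.41142 = 0.95762
Highest is cycle (1) at 1.0401 (>1, arbitrage).

1.0401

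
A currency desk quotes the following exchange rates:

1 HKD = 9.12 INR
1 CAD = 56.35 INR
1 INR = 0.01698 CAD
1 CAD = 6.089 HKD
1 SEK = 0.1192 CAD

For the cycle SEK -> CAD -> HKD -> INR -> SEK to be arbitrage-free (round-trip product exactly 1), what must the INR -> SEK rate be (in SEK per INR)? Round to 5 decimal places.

0.15107

Known legs of the cycle: 0.1192 × 6.089 × 9.12 = 6.619376256
For no arbitrage the full-cycle product must be 1, so the missing rate is 1 / 6.619376256 ≈ 0.1510716.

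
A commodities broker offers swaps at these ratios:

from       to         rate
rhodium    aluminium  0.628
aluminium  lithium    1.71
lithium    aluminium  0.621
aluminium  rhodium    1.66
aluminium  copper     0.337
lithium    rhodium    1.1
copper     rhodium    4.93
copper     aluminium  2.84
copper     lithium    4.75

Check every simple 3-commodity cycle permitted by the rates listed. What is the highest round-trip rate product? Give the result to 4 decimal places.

1.1813

aluminium→lithium→rhodium→aluminium: 1.71 × 1.1 × 0.628 = 1.18127
aluminium→copper→rhodium→aluminium: 0.337 × 4.93 × 0.628 = 1.04337
aluminium→copper→lithium→aluminium: 0.337 × 4.75 × 0.621 = 0.99407
Maximum is aluminium→lithium→rhodium→aluminium at 1.1813; arbitrage exists.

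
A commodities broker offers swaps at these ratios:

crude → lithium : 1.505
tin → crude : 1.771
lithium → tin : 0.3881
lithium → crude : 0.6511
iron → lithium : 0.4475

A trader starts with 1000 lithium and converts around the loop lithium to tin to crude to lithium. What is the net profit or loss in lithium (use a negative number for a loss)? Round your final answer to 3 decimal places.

34.424

1000 lithium × 0.3881 = 388.1 tin
388.1 tin × 1.771 = 687.3251 crude
687.3251 crude × 1.505 = 1034.4242755 lithium
Net change: 1034.4242755 − 1000 = 34.4242755 lithium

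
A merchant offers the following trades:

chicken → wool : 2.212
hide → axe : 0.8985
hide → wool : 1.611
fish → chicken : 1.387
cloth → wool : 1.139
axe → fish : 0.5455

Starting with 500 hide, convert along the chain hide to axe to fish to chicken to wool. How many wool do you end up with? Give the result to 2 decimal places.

751.87

500 hide × 0.8985 = 449.25 axe
449.25 axe × 0.5455 = 245.065875 fish
245.065875 fish × 1.387 = 339.906368625 chicken
339.906368625 chicken × 2.212 = 751.8728873985 wool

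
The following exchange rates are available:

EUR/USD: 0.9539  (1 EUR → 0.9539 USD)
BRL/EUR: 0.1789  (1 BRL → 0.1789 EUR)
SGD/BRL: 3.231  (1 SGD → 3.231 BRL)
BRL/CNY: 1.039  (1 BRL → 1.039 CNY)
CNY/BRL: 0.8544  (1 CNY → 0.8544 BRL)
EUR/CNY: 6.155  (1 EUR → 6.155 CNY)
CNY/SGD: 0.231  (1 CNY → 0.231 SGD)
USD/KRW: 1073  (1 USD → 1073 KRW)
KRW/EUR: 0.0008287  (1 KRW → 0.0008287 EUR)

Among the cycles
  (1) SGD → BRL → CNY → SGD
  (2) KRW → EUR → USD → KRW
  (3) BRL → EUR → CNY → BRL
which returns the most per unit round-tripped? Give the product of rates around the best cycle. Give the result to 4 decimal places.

0.9408

(1) 3.231 × 1.039 × 0.231 = 0.77547
(2) 0.0008287 × 0.9539 × 1073 = 0.84820
(3) 0.1789 × 6.155 × 0.8544 = 0.94081
Highest is cycle (3) at 0.9408 (≤1, no arbitrage).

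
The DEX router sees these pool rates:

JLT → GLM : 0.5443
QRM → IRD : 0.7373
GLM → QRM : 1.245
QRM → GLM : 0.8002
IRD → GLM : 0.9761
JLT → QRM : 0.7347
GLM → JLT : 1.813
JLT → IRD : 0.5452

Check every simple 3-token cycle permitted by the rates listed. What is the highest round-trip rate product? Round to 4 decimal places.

GLM→JLT→QRM→GLM: 1.813 × 0.7347 × 0.8002 = 1.06588
GLM→JLT→IRD→GLM: 1.813 × 0.5452 × 0.9761 = 0.96482
GLM→QRM→IRD→GLM: 1.245 × 0.7373 × 0.9761 = 0.89600
Maximum is GLM→JLT→QRM→GLM at 1.0659; arbitrage exists.

1.0659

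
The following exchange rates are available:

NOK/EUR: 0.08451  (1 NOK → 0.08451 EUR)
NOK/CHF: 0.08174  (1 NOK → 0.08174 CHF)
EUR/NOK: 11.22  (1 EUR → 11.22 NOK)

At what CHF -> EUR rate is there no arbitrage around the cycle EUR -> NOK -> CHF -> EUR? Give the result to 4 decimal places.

1.0904

Known legs of the cycle: 11.22 × 0.08174 = 0.9171228
For no arbitrage the full-cycle product must be 1, so the missing rate is 1 / 0.9171228 ≈ 1.090367.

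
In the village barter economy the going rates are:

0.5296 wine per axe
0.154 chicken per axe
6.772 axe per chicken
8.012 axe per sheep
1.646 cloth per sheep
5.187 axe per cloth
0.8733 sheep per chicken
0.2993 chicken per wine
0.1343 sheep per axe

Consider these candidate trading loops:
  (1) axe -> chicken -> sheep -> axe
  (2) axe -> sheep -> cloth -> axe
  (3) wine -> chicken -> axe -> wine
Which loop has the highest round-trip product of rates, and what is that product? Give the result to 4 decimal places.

1.1466

(1) 0.154 × 0.8733 × 8.012 = 1.07752
(2) 0.1343 × 1.646 × 5.187 = 1.14663
(3) 0.2993 × 6.772 × 0.5296 = 1.07342
Highest is cycle (2) at 1.1466 (>1, arbitrage).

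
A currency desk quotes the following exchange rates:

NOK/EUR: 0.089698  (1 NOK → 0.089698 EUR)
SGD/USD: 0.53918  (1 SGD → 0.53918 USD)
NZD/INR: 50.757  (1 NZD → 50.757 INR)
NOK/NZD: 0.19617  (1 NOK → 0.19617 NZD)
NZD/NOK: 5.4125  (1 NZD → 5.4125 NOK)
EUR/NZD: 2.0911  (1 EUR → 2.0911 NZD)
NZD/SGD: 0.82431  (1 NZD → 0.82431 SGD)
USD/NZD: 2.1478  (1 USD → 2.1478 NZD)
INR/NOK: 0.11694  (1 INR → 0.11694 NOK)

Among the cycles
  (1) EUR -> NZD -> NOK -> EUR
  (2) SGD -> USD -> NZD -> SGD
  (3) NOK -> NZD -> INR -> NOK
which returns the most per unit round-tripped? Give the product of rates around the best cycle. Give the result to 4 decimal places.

1.1644

(1) 2.0911 × 5.4125 × 0.089698 = 1.01521
(2) 0.53918 × 2.1478 × 0.82431 = 0.95459
(3) 0.19617 × 50.757 × 0.11694 = 1.16437
Highest is cycle (3) at 1.1644 (>1, arbitrage).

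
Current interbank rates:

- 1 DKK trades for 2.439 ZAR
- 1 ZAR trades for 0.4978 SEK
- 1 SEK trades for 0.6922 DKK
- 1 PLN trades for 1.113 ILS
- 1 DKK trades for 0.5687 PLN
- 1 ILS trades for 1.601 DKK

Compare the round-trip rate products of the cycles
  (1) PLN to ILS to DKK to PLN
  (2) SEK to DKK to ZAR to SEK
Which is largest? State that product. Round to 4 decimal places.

(1) 1.113 × 1.601 × 0.5687 = 1.01337
(2) 0.6922 × 2.439 × 0.4978 = 0.84042
Highest is cycle (1) at 1.0134 (>1, arbitrage).

1.0134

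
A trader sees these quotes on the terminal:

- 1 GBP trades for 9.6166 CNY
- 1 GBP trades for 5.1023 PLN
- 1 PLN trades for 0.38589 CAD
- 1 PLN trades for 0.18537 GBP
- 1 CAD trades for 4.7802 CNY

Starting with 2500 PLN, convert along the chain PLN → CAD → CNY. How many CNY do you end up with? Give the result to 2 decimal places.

2500 PLN × 0.38589 = 964.725 CAD
964.725 CAD × 4.7802 = 4611.578445 CNY

4611.58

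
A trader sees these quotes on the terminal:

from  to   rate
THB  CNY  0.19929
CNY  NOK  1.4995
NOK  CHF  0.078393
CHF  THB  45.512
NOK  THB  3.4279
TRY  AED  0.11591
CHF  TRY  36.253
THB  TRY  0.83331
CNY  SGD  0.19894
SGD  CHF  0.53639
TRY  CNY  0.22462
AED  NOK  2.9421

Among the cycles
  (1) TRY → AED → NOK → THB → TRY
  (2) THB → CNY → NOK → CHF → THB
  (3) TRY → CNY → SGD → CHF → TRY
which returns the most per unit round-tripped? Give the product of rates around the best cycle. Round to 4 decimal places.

(1) 0.11591 × 2.9421 × 3.4279 × 0.83331 = 0.97412
(2) 0.19929 × 1.4995 × 0.078393 × 45.512 = 1.06619
(3) 0.22462 × 0.19894 × 0.53639 × 36.253 = 0.86895
Highest is cycle (2) at 1.0662 (>1, arbitrage).

1.0662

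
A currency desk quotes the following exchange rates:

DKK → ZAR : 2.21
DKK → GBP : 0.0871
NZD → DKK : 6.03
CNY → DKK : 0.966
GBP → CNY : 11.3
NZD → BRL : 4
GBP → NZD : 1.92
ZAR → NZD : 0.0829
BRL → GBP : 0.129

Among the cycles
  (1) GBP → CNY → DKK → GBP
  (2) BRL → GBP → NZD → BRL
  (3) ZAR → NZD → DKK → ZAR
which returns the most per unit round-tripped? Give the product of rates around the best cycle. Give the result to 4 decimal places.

(1) 11.3 × 0.966 × 0.0871 = 0.95077
(2) 0.129 × 1.92 × 4 = 0.99072
(3) 0.0829 × 6.03 × 2.21 = 1.10475
Highest is cycle (3) at 1.1048 (>1, arbitrage).

1.1048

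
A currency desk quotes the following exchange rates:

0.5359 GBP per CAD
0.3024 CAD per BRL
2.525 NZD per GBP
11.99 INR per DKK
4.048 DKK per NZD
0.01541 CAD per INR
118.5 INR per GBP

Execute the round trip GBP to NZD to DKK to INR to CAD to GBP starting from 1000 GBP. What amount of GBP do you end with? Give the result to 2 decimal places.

1012.06

1000 GBP × 2.525 = 2525 NZD
2525 NZD × 4.048 = 10221.2 DKK
10221.2 DKK × 11.99 = 122552.188 INR
122552.188 INR × 0.01541 = 1888.52921708 CAD
1888.52921708 CAD × 0.5359 = 1012.062807433172 GBP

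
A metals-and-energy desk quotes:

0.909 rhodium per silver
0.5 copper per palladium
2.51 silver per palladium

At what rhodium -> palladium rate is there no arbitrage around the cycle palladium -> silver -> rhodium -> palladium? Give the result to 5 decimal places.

Known legs of the cycle: 2.51 × 0.909 = 2.28159
For no arbitrage the full-cycle product must be 1, so the missing rate is 1 / 2.28159 ≈ 0.4382908.

0.43829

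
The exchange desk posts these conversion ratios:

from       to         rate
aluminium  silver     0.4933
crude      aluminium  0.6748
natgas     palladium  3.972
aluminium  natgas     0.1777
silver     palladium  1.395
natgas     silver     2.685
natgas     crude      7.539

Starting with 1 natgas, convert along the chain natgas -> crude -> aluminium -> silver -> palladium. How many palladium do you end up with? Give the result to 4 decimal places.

1 natgas × 7.539 = 7.539 crude
7.539 crude × 0.6748 = 5.0873172 aluminium
5.0873172 aluminium × 0.4933 = 2.50957357476 silver
2.50957357476 silver × 1.395 = 3.5008551367902 palladium

3.5009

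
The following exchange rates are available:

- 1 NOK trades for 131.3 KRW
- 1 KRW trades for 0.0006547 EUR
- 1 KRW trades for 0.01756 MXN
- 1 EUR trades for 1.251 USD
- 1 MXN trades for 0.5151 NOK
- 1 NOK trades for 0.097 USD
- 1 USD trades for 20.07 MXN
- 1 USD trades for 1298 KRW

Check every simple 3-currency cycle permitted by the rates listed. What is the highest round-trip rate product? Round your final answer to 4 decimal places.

1.1876

MXN→NOK→KRW→MXN: 0.5151 × 131.3 × 0.01756 = 1.18763
KRW→EUR→USD→KRW: 0.0006547 × 1.251 × 1298 = 1.06310
MXN→NOK→USD→MXN: 0.5151 × 0.097 × 20.07 = 1.00279
Maximum is MXN→NOK→KRW→MXN at 1.1876; arbitrage exists.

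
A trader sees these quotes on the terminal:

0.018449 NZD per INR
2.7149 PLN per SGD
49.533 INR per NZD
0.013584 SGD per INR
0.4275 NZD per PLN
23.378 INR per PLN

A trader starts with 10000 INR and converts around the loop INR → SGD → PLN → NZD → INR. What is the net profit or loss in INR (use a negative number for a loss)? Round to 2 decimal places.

10000 INR × 0.013584 = 135.84 SGD
135.84 SGD × 2.7149 = 368.792016 PLN
368.792016 PLN × 0.4275 = 157.65858684 NZD
157.65858684 NZD × 49.533 = 7809.30278194572 INR
Net change: 7809.30278194572 − 10000 = -2190.69721805428 INR

-2190.70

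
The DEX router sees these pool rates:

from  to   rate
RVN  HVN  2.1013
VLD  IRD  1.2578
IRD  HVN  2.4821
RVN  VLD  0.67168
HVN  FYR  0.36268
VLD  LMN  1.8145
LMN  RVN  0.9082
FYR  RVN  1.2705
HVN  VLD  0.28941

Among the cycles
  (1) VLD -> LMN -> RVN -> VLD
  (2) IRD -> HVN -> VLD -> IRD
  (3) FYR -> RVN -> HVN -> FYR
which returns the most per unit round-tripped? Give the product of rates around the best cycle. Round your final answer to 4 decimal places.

1.1069

(1) 1.8145 × 0.9082 × 0.67168 = 1.10688
(2) 2.4821 × 0.28941 × 1.2578 = 0.90353
(3) 1.2705 × 2.1013 × 0.36268 = 0.96825
Highest is cycle (1) at 1.1069 (>1, arbitrage).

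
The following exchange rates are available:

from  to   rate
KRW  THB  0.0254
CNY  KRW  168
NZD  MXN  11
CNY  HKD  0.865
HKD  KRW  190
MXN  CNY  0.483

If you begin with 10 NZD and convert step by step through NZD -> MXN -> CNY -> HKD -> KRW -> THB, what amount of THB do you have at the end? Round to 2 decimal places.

10 NZD × 11 = 110 MXN
110 MXN × 0.483 = 53.13 CNY
53.13 CNY × 0.865 = 45.95745 HKD
45.95745 HKD × 190 = 8731.9155 KRW
8731.9155 KRW × 0.0254 = 221.7906537 THB

221.79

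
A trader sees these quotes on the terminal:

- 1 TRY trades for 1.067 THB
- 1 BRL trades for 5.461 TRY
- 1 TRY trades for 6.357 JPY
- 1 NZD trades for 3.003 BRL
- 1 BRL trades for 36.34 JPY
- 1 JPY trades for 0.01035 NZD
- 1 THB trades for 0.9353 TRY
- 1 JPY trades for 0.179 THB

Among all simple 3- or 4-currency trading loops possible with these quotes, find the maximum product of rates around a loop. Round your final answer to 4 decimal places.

NZD→BRL→JPY→NZD: 3.003 × 36.34 × 0.01035 = 1.12949
NZD→BRL→TRY→JPY→NZD: 3.003 × 5.461 × 6.357 × 0.01035 = 1.07900
THB→TRY→JPY→THB: 0.9353 × 6.357 × 0.179 = 1.06428
Maximum is NZD→BRL→JPY→NZD at 1.1295; arbitrage exists.

1.1295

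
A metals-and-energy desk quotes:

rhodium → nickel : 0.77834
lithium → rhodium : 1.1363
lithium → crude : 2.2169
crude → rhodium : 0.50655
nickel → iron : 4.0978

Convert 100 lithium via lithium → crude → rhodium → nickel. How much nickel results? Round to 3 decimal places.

87.405

100 lithium × 2.2169 = 221.69 crude
221.69 crude × 0.50655 = 112.2970695 rhodium
112.2970695 rhodium × 0.77834 = 87.40530107463 nickel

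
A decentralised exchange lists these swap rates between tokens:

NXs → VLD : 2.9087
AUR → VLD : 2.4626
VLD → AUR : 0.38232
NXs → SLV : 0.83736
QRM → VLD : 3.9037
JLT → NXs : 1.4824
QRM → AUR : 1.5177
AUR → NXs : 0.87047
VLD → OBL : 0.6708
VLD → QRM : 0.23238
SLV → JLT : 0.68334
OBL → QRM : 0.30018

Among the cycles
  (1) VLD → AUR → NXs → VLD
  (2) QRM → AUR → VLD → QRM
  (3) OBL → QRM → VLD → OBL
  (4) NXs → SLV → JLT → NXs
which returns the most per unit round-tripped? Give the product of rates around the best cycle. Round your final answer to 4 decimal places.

0.9680

(1) 0.38232 × 0.87047 × 2.9087 = 0.96801
(2) 1.5177 × 2.4626 × 0.23238 = 0.86852
(3) 0.30018 × 3.9037 × 0.6708 = 0.78605
(4) 0.83736 × 0.68334 × 1.4824 = 0.84823
Highest is cycle (1) at 0.9680 (≤1, no arbitrage).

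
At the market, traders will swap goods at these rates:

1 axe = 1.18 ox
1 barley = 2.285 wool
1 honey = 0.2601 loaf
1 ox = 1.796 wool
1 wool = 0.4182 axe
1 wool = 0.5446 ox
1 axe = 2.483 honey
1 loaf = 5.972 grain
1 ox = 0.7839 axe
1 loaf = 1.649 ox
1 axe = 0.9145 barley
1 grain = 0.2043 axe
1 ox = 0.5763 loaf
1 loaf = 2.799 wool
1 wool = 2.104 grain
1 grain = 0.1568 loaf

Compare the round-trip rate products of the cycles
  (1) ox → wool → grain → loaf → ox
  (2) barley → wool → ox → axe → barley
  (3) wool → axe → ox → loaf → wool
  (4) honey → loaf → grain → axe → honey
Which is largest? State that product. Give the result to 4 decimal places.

0.9771

(1) 1.796 × 2.104 × 0.1568 × 1.649 = 0.97705
(2) 2.285 × 0.5446 × 0.7839 × 0.9145 = 0.89209
(3) 0.4182 × 1.18 × 0.5763 × 2.799 = 0.79601
(4) 0.2601 × 5.972 × 0.2043 × 2.483 = 0.78796
Highest is cycle (1) at 0.9771 (≤1, no arbitrage).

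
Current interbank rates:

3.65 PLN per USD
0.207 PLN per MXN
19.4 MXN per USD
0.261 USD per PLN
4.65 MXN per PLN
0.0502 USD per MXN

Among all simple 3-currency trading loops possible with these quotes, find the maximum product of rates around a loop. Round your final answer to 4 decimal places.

USD→MXN→PLN→USD: 19.4 × 0.207 × 0.261 = 1.04812
USD→PLN→MXN→USD: 3.65 × 4.65 × 0.0502 = 0.85202
Maximum is USD→MXN→PLN→USD at 1.0481; arbitrage exists.

1.0481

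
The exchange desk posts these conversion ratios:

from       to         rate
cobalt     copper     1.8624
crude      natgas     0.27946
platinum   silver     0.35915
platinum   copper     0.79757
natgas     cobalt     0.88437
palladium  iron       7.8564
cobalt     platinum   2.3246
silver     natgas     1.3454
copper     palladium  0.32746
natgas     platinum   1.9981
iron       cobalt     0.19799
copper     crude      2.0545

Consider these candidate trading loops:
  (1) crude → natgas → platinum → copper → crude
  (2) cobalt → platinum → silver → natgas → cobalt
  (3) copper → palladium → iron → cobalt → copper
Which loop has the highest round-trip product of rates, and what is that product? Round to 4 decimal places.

(1) 0.27946 × 1.9981 × 0.79757 × 2.0545 = 0.91498
(2) 2.3246 × 0.35915 × 1.3454 × 0.88437 = 0.99337
(3) 0.32746 × 7.8564 × 0.19799 × 1.8624 = 0.94863
Highest is cycle (2) at 0.9934 (≤1, no arbitrage).

0.9934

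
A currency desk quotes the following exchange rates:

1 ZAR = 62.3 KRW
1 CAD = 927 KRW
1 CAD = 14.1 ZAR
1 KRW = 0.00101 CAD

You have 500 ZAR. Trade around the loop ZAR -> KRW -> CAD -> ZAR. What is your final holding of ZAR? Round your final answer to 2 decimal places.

500 ZAR × 62.3 = 31150 KRW
31150 KRW × 0.00101 = 31.4615 CAD
31.4615 CAD × 14.1 = 443.60715 ZAR

443.61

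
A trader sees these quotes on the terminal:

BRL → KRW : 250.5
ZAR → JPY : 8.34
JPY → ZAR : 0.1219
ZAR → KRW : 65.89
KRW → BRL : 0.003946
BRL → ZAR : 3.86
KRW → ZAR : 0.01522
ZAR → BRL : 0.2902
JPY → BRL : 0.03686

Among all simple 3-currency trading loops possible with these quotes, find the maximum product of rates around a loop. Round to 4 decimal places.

1.1866

ZAR→JPY→BRL→ZAR: 8.34 × 0.03686 × 3.86 = 1.18661
ZAR→BRL→KRW→ZAR: 0.2902 × 250.5 × 0.01522 = 1.10642
ZAR→KRW→BRL→ZAR: 65.89 × 0.003946 × 3.86 = 1.00361
Maximum is ZAR→JPY→BRL→ZAR at 1.1866; arbitrage exists.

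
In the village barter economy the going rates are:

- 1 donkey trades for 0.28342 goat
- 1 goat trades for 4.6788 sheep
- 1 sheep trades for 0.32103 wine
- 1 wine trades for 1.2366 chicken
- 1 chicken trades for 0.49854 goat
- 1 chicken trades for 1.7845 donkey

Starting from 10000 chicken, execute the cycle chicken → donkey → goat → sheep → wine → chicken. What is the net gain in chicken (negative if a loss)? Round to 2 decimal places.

10000 chicken × 1.7845 = 17845 donkey
17845 donkey × 0.28342 = 5057.6299 goat
5057.6299 goat × 4.6788 = 23663.63877612 sheep
23663.63877612 sheep × 0.32103 = 7596.7379562978036 wine
7596.7379562978036 wine × 1.2366 = 9394.12615675786393176 chicken
Net change: 9394.12615675786393176 − 10000 = -605.87384324213606824 chicken

-605.87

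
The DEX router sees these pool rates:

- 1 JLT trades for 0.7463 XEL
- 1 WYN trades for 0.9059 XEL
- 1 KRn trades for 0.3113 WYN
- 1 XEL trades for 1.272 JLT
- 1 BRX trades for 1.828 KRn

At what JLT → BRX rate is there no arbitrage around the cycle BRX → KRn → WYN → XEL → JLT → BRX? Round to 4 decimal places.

1.5250

Known legs of the cycle: 1.828 × 0.3113 × 0.9059 × 1.272 = 0.65572642119072
For no arbitrage the full-cycle product must be 1, so the missing rate is 1 / 0.65572642119072 ≈ 1.525026.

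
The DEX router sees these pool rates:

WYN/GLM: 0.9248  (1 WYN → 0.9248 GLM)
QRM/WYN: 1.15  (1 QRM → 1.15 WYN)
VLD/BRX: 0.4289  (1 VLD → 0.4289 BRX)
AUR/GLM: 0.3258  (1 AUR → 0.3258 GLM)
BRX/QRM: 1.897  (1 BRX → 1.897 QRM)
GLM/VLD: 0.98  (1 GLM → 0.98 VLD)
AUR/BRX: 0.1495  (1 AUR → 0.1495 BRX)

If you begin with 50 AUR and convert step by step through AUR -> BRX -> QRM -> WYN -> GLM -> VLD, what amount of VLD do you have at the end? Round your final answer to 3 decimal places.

14.779

50 AUR × 0.1495 = 7.475 BRX
7.475 BRX × 1.897 = 14.180075 QRM
14.180075 QRM × 1.15 = 16.30708625 WYN
16.30708625 WYN × 0.9248 = 15.080793364 GLM
15.080793364 GLM × 0.98 = 14.77917749672 VLD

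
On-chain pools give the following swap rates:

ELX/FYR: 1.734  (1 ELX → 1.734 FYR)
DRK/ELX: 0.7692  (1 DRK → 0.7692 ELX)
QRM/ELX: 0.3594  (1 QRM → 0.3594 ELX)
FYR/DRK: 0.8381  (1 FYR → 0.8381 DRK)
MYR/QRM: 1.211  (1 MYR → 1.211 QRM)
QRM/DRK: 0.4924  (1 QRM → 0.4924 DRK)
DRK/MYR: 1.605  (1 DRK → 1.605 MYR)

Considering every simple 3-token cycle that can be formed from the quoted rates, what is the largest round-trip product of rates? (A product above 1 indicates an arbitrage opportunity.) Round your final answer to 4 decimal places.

1.1179

ELX→FYR→DRK→ELX: 1.734 × 0.8381 × 0.7692 = 1.11785
QRM→DRK→MYR→QRM: 0.4924 × 1.605 × 1.211 = 0.95706
Maximum is ELX→FYR→DRK→ELX at 1.1179; arbitrage exists.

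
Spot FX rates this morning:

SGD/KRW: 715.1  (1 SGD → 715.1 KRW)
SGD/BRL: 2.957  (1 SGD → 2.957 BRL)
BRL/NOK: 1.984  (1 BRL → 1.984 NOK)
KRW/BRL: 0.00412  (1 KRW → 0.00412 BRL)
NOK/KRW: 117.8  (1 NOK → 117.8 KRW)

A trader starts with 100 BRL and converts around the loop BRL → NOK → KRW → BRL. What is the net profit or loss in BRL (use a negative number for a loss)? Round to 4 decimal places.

-3.7093

100 BRL × 1.984 = 198.4 NOK
198.4 NOK × 117.8 = 23371.52 KRW
23371.52 KRW × 0.00412 = 96.2906624 BRL
Net change: 96.2906624 − 100 = -3.7093376 BRL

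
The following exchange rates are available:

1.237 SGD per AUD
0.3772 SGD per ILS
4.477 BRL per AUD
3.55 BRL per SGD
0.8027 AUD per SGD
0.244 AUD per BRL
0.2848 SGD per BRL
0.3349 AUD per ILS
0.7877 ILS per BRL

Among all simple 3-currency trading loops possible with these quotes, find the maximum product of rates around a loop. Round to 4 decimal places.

1.1810

AUD→BRL→ILS→AUD: 4.477 × 0.7877 × 0.3349 = 1.18104
AUD→SGD→BRL→AUD: 1.237 × 3.55 × 0.244 = 1.07149
BRL→ILS→SGD→BRL: 0.7877 × 0.3772 × 3.55 = 1.05478
AUD→BRL→SGD→AUD: 4.477 × 0.2848 × 0.8027 = 1.02348
Maximum is AUD→BRL→ILS→AUD at 1.1810; arbitrage exists.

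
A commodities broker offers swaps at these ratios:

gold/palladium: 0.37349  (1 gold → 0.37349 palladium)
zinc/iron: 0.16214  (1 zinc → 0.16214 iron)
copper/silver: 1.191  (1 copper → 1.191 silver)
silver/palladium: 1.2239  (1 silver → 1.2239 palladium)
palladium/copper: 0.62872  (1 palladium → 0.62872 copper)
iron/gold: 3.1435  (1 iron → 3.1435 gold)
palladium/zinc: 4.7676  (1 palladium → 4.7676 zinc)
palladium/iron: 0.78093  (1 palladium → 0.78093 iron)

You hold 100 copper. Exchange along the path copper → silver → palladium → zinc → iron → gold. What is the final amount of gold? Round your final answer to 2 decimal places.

100 copper × 1.191 = 119.1 silver
119.1 silver × 1.2239 = 145.76649 palladium
145.76649 palladium × 4.7676 = 694.956317724 zinc
694.956317724 zinc × 0.16214 = 112.68021735576936 iron
112.68021735576936 iron × 3.1435 = 354.21026325786098316 gold

354.21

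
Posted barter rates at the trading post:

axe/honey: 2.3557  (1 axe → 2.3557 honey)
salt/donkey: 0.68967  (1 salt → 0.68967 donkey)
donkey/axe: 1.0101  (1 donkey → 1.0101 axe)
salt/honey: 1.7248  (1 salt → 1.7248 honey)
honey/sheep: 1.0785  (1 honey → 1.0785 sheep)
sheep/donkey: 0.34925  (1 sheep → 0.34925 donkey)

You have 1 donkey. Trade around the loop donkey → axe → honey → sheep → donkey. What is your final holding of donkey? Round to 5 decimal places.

1 donkey × 1.0101 = 1.0101 axe
1.0101 axe × 2.3557 = 2.37949257 honey
2.37949257 honey × 1.0785 = 2.566282736745 sheep
2.566282736745 sheep × 0.34925 = 0.89627424580819125 donkey

0.89627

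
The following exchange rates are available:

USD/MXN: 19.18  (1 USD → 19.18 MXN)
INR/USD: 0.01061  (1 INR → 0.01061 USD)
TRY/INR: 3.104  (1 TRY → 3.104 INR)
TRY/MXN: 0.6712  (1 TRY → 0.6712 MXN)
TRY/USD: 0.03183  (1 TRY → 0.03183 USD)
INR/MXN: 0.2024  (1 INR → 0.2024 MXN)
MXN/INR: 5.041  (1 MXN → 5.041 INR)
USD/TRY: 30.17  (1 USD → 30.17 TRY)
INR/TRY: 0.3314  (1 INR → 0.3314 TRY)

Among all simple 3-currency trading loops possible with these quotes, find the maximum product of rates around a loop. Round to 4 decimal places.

1.1213

INR→TRY→MXN→INR: 0.3314 × 0.6712 × 5.041 = 1.12130
INR→USD→MXN→INR: 0.01061 × 19.18 × 5.041 = 1.02584
INR→USD→TRY→INR: 0.01061 × 30.17 × 3.104 = 0.99360
Maximum is INR→TRY→MXN→INR at 1.1213; arbitrage exists.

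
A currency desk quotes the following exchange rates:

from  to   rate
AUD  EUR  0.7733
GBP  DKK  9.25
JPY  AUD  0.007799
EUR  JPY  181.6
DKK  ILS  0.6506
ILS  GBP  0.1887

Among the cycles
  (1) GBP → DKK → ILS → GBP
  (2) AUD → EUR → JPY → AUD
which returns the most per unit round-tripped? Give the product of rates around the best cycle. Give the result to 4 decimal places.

(1) 9.25 × 0.6506 × 0.1887 = 1.13561
(2) 0.7733 × 181.6 × 0.007799 = 1.09522
Highest is cycle (1) at 1.1356 (>1, arbitrage).

1.1356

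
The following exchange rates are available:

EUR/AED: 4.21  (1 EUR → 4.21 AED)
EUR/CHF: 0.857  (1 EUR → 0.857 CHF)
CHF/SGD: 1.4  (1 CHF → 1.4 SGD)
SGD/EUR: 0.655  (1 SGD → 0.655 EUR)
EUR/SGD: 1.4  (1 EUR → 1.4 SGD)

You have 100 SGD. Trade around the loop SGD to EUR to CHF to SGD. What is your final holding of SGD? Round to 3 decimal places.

78.587

100 SGD × 0.655 = 65.5 EUR
65.5 EUR × 0.857 = 56.1335 CHF
56.1335 CHF × 1.4 = 78.5869 SGD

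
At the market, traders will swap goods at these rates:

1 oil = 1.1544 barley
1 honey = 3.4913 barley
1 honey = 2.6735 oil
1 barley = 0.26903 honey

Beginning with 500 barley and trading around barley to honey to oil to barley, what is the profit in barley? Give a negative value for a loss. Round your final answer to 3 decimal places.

-84.848

500 barley × 0.26903 = 134.515 honey
134.515 honey × 2.6735 = 359.6258525 oil
359.6258525 oil × 1.1544 = 415.152084126 barley
Net change: 415.152084126 − 500 = -84.847915874 barley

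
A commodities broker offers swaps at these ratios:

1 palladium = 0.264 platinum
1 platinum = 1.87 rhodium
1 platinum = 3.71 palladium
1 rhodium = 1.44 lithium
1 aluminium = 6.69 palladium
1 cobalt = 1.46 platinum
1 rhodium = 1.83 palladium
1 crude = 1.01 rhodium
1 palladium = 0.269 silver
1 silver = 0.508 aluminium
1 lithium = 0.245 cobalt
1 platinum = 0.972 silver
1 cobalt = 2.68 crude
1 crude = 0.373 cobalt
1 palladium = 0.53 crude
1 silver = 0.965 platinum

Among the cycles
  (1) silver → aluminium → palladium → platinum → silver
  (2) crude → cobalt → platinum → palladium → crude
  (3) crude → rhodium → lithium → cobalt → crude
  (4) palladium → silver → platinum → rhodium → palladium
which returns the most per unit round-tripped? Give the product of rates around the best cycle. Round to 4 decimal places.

(1) 0.508 × 6.69 × 0.264 × 0.972 = 0.87209
(2) 0.373 × 1.46 × 3.71 × 0.53 = 1.07081
(3) 1.01 × 1.44 × 0.245 × 2.68 = 0.95496
(4) 0.269 × 0.965 × 1.87 × 1.83 = 0.88833
Highest is cycle (2) at 1.0708 (>1, arbitrage).

1.0708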